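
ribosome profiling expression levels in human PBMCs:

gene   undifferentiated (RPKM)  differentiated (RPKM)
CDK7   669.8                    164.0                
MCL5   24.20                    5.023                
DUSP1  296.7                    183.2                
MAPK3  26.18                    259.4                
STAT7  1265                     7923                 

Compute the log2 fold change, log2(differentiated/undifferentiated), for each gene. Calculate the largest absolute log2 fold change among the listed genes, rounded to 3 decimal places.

3.309

log2(164.0/669.8) = -2.030  (CDK7)
log2(5.023/24.20) = -2.268  (MCL5)
log2(183.2/296.7) = -0.696  (DUSP1)
log2(259.4/26.18) = 3.309  (MAPK3)
log2(7923/1265) = 2.647  (STAT7)
The largest magnitude belongs to MAPK3.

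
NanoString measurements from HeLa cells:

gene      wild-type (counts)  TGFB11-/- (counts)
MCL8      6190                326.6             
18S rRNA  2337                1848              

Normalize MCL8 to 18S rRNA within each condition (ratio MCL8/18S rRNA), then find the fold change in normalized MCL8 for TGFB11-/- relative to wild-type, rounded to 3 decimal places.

MCL8/18S rRNA (wild-type) = 6190 / 2337 = 2.6487
MCL8/18S rRNA (TGFB11-/-) = 326.6 / 1848 = 0.17673
Fold change = 0.17673 / 2.6487 = 0.0667

0.067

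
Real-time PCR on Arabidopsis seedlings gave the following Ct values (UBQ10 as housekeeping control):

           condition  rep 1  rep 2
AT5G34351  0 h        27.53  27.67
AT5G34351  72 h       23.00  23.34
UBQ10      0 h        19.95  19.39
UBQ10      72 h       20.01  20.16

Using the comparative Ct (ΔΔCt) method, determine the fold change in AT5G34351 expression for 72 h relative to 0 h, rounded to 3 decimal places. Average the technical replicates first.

28.740

Mean Ct: AT5G34351 0 h 27.600; AT5G34351 72 h 23.170; UBQ10 0 h 19.670; UBQ10 72 h 20.085
ΔCt(0 h) = 27.600 − 19.670 = 7.930
ΔCt(72 h) = 23.170 − 20.085 = 3.085
ΔΔCt = 3.085 − 7.930 = -4.845
Fold change = 2^(−(-4.845)) = 2^4.845 = 28.7402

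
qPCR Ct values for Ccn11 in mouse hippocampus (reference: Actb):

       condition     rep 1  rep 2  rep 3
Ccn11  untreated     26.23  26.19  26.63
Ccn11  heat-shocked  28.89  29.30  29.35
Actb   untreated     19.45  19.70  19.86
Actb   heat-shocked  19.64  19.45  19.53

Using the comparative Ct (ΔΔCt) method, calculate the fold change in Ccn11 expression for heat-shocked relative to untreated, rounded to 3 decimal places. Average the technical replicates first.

Mean Ct: Ccn11 untreated 26.350; Ccn11 heat-shocked 29.180; Actb untreated 19.670; Actb heat-shocked 19.540
ΔCt(untreated) = 26.350 − 19.670 = 6.680
ΔCt(heat-shocked) = 29.180 − 19.540 = 9.640
ΔΔCt = 9.640 − 6.680 = 2.960
Fold change = 2^(−2.960) = 0.1285

0.129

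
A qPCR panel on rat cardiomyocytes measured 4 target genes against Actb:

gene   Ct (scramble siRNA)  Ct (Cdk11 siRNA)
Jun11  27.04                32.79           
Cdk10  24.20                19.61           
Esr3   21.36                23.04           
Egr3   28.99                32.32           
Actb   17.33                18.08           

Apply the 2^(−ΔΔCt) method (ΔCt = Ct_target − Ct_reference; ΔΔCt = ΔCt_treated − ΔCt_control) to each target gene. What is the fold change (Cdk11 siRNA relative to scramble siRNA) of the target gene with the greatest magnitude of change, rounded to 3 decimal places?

40.504

Jun11: ΔΔCt = (32.79−18.08) − (27.04−17.33) = 14.71 − 9.71 = 5.00; fold change = 2^-5.00 = 0.031
Cdk10: ΔΔCt = (19.61−18.08) − (24.20−17.33) = 1.53 − 6.87 = -5.34; fold change = 2^5.34 = 40.504
Esr3: ΔΔCt = (23.04−18.08) − (21.36−17.33) = 4.96 − 4.03 = 0.93; fold change = 2^-0.93 = 0.525
Egr3: ΔΔCt = (32.32−18.08) − (28.99−17.33) = 14.24 − 11.66 = 2.58; fold change = 2^-2.58 = 0.167
Cdk10 has the largest |ΔΔCt| = 5.34.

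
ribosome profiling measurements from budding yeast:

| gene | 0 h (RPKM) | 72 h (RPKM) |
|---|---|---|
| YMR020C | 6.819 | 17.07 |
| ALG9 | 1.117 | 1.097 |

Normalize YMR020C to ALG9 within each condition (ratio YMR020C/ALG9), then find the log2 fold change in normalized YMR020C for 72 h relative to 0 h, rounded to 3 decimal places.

1.350

YMR020C/ALG9 (0 h) = 6.819 / 1.117 = 6.1047
YMR020C/ALG9 (72 h) = 17.07 / 1.097 = 15.561
Fold change = 15.561 / 6.1047 = 2.5489
log2(2.5489) = 1.3499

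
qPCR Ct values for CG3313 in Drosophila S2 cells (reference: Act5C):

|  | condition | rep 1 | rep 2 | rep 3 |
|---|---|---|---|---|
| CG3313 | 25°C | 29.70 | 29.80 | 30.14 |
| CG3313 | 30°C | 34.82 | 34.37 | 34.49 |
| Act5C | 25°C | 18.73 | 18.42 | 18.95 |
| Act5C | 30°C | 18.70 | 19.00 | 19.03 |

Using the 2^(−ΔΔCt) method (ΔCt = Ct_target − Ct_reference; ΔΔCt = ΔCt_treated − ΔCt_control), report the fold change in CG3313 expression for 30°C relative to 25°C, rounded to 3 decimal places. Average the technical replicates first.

Mean Ct: CG3313 25°C 29.880; CG3313 30°C 34.560; Act5C 25°C 18.700; Act5C 30°C 18.910
ΔCt(25°C) = 29.880 − 18.700 = 11.180
ΔCt(30°C) = 34.560 − 18.910 = 15.650
ΔΔCt = 15.650 − 11.180 = 4.470
Fold change = 2^(−4.470) = 0.0451

0.045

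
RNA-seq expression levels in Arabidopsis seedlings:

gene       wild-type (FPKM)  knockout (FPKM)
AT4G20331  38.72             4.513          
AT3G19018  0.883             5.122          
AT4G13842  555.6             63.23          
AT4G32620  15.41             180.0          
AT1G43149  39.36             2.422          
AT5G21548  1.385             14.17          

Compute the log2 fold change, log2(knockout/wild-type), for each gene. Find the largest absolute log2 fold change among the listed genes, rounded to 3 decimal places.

log2(4.513/38.72) = -3.101  (AT4G20331)
log2(5.122/0.883) = 2.536  (AT3G19018)
log2(63.23/555.6) = -3.135  (AT4G13842)
log2(180.0/15.41) = 3.546  (AT4G32620)
log2(2.422/39.36) = -4.022  (AT1G43149)
log2(14.17/1.385) = 3.355  (AT5G21548)
The largest magnitude belongs to AT1G43149.

4.022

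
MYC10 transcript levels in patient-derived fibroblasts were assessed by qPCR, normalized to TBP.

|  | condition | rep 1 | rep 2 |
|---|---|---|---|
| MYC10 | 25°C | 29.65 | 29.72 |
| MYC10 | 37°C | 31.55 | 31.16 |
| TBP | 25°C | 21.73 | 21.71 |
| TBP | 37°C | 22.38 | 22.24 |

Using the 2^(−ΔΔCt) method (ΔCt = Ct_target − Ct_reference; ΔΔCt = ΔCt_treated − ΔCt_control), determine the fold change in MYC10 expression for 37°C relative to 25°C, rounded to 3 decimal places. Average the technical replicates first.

0.473

Mean Ct: MYC10 25°C 29.685; MYC10 37°C 31.355; TBP 25°C 21.720; TBP 37°C 22.310
ΔCt(25°C) = 29.685 − 21.720 = 7.965
ΔCt(37°C) = 31.355 − 22.310 = 9.045
ΔΔCt = 9.045 − 7.965 = 1.080
Fold change = 2^(−1.080) = 0.4730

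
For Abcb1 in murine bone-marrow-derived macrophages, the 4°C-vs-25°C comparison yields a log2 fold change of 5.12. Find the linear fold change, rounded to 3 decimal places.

Fold change = 2^(5.12) = 34.7755

34.776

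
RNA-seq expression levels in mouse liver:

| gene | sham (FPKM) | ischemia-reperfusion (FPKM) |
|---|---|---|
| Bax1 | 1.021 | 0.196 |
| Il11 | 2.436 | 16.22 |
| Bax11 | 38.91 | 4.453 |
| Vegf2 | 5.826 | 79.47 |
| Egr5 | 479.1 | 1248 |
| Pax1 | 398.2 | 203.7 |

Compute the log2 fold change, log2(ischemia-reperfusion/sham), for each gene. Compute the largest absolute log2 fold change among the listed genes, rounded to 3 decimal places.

log2(0.196/1.021) = -2.381  (Bax1)
log2(16.22/2.436) = 2.735  (Il11)
log2(4.453/38.91) = -3.127  (Bax11)
log2(79.47/5.826) = 3.770  (Vegf2)
log2(1248/479.1) = 1.381  (Egr5)
log2(203.7/398.2) = -0.967  (Pax1)
The largest magnitude belongs to Vegf2.

3.770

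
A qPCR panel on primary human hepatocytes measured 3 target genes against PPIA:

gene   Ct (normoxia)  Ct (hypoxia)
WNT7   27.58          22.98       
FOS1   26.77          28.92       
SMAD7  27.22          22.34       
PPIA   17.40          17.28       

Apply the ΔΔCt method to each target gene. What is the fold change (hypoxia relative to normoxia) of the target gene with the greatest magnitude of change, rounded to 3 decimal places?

27.096

WNT7: ΔΔCt = (22.98−17.28) − (27.58−17.40) = 5.70 − 10.18 = -4.48; fold change = 2^4.48 = 22.316
FOS1: ΔΔCt = (28.92−17.28) − (26.77−17.40) = 11.64 − 9.37 = 2.27; fold change = 2^-2.27 = 0.207
SMAD7: ΔΔCt = (22.34−17.28) − (27.22−17.40) = 5.06 − 9.82 = -4.76; fold change = 2^4.76 = 27.096
SMAD7 has the largest |ΔΔCt| = 4.76.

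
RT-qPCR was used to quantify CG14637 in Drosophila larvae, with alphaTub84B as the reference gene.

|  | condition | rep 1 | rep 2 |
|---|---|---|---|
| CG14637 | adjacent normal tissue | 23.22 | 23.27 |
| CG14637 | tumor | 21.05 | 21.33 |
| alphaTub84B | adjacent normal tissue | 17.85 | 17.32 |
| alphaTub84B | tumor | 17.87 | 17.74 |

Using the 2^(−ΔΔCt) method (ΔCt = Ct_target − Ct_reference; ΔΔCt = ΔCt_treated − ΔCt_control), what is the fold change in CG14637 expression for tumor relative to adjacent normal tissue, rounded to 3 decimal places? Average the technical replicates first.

4.840

Mean Ct: CG14637 adjacent normal tissue 23.245; CG14637 tumor 21.190; alphaTub84B adjacent normal tissue 17.585; alphaTub84B tumor 17.805
ΔCt(adjacent normal tissue) = 23.245 − 17.585 = 5.660
ΔCt(tumor) = 21.190 − 17.805 = 3.385
ΔΔCt = 3.385 − 5.660 = -2.275
Fold change = 2^(−(-2.275)) = 2^2.275 = 4.8400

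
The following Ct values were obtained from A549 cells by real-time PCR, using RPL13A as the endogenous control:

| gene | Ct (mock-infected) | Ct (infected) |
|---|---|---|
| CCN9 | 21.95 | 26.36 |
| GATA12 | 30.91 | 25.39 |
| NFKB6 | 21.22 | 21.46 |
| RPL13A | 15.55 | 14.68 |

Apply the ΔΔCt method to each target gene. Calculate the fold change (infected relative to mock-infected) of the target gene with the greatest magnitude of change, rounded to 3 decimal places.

CCN9: ΔΔCt = (26.36−14.68) − (21.95−15.55) = 11.68 − 6.40 = 5.28; fold change = 2^-5.28 = 0.026
GATA12: ΔΔCt = (25.39−14.68) − (30.91−15.55) = 10.71 − 15.36 = -4.65; fold change = 2^4.65 = 25.107
NFKB6: ΔΔCt = (21.46−14.68) − (21.22−15.55) = 6.78 − 5.67 = 1.11; fold change = 2^-1.11 = 0.463
CCN9 has the largest |ΔΔCt| = 5.28.

0.026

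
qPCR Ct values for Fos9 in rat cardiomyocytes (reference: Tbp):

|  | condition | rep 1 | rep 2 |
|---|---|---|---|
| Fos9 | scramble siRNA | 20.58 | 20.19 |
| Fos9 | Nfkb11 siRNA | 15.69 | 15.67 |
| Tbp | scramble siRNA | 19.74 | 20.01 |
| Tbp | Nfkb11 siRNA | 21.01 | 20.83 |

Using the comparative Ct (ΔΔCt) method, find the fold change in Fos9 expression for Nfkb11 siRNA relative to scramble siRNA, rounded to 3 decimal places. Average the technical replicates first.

53.817

Mean Ct: Fos9 scramble siRNA 20.385; Fos9 Nfkb11 siRNA 15.680; Tbp scramble siRNA 19.875; Tbp Nfkb11 siRNA 20.920
ΔCt(scramble siRNA) = 20.385 − 19.875 = 0.510
ΔCt(Nfkb11 siRNA) = 15.680 − 20.920 = -5.240
ΔΔCt = -5.240 − 0.510 = -5.750
Fold change = 2^(−(-5.750)) = 2^5.750 = 53.8174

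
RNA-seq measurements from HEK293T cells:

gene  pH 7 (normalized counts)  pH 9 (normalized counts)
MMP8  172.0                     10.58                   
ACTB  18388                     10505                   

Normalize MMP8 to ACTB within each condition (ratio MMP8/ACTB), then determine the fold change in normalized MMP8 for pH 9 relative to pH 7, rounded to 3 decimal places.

MMP8/ACTB (pH 7) = 172.0 / 18388 = 0.0093539
MMP8/ACTB (pH 9) = 10.58 / 10505 = 0.0010071
Fold change = 0.0010071 / 0.0093539 = 0.1077

0.108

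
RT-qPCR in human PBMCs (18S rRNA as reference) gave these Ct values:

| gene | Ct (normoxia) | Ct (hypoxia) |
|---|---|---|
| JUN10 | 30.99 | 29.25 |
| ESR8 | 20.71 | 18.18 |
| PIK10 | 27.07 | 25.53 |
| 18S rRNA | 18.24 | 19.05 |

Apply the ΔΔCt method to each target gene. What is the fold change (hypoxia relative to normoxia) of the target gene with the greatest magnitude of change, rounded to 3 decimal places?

JUN10: ΔΔCt = (29.25−19.05) − (30.99−18.24) = 10.20 − 12.75 = -2.55; fold change = 2^2.55 = 5.856
ESR8: ΔΔCt = (18.18−19.05) − (20.71−18.24) = -0.87 − 2.47 = -3.34; fold change = 2^3.34 = 10.126
PIK10: ΔΔCt = (25.53−19.05) − (27.07−18.24) = 6.48 − 8.83 = -2.35; fold change = 2^2.35 = 5.098
ESR8 has the largest |ΔΔCt| = 3.34.

10.126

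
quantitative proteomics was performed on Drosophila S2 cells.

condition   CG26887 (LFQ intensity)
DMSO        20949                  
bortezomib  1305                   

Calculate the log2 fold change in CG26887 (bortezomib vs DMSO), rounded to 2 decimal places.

-4.00

Fold change = 1305 / 20949 = 0.0623
log2(0.0623) = -4.005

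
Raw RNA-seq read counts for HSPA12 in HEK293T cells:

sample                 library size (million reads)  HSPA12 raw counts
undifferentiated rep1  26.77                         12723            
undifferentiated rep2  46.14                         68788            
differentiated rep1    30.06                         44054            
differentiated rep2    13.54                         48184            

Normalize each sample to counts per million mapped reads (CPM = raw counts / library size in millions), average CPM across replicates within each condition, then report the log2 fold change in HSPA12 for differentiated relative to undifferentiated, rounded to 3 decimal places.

CPM(undifferentiated rep1) = 12723 / 26.77 = 475.2708
CPM(undifferentiated rep2) = 68788 / 46.14 = 1490.8539
CPM(differentiated rep1) = 44054 / 30.06 = 1465.5356
CPM(differentiated rep2) = 48184 / 13.54 = 3558.6411
mean CPM(undifferentiated) = 983.0624; mean CPM(differentiated) = 2512.0883
Fold change = 2512.0883 / 983.0624 = 2.55537
log2(2.55537) = 1.3535

1.354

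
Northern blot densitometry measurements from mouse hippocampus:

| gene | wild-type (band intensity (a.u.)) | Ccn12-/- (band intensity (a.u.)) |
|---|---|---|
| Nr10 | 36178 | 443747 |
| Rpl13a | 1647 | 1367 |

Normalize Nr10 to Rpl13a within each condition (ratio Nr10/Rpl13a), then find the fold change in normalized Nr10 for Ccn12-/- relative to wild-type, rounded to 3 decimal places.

14.778

Nr10/Rpl13a (wild-type) = 36178 / 1647 = 21.966
Nr10/Rpl13a (Ccn12-/-) = 443747 / 1367 = 324.61
Fold change = 324.61 / 21.966 = 14.7780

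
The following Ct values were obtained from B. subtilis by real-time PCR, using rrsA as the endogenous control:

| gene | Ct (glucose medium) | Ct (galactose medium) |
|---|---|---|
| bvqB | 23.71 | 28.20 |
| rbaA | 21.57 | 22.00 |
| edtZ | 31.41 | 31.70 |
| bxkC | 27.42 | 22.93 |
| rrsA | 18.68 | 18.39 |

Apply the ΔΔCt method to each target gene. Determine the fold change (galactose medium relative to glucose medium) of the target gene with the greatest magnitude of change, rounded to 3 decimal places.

bvqB: ΔΔCt = (28.20−18.39) − (23.71−18.68) = 9.81 − 5.03 = 4.78; fold change = 2^-4.78 = 0.036
rbaA: ΔΔCt = (22.00−18.39) − (21.57−18.68) = 3.61 − 2.89 = 0.72; fold change = 2^-0.72 = 0.607
edtZ: ΔΔCt = (31.70−18.39) − (31.41−18.68) = 13.31 − 12.73 = 0.58; fold change = 2^-0.58 = 0.669
bxkC: ΔΔCt = (22.93−18.39) − (27.42−18.68) = 4.54 − 8.74 = -4.20; fold change = 2^4.20 = 18.379
bvqB has the largest |ΔΔCt| = 4.78.

0.036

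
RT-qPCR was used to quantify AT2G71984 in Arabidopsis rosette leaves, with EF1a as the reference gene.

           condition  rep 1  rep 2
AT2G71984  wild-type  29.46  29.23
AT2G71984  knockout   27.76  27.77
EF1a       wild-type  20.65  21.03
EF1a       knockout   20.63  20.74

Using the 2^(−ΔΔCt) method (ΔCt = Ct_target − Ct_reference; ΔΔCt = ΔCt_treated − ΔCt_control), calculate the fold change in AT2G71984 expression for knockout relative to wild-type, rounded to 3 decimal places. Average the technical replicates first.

Mean Ct: AT2G71984 wild-type 29.345; AT2G71984 knockout 27.765; EF1a wild-type 20.840; EF1a knockout 20.685
ΔCt(wild-type) = 29.345 − 20.840 = 8.505
ΔCt(knockout) = 27.765 − 20.685 = 7.080
ΔΔCt = 7.080 − 8.505 = -1.425
Fold change = 2^(−(-1.425)) = 2^1.425 = 2.6851

2.685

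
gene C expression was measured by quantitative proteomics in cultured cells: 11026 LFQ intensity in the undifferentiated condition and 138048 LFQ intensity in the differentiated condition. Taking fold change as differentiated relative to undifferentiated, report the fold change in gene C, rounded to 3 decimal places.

12.520

Fold change = 138048 / 11026 = 12.5202
gene C is upregulated.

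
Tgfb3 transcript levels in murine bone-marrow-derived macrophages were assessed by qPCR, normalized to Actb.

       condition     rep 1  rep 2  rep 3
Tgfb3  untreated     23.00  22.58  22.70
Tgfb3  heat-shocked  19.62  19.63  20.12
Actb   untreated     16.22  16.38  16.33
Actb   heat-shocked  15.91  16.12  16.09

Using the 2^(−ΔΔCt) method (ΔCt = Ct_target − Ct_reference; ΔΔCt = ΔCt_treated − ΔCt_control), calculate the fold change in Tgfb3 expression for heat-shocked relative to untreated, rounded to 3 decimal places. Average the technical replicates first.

6.498

Mean Ct: Tgfb3 untreated 22.760; Tgfb3 heat-shocked 19.790; Actb untreated 16.310; Actb heat-shocked 16.040
ΔCt(untreated) = 22.760 − 16.310 = 6.450
ΔCt(heat-shocked) = 19.790 − 16.040 = 3.750
ΔΔCt = 3.750 − 6.450 = -2.700
Fold change = 2^(−(-2.700)) = 2^2.700 = 6.4980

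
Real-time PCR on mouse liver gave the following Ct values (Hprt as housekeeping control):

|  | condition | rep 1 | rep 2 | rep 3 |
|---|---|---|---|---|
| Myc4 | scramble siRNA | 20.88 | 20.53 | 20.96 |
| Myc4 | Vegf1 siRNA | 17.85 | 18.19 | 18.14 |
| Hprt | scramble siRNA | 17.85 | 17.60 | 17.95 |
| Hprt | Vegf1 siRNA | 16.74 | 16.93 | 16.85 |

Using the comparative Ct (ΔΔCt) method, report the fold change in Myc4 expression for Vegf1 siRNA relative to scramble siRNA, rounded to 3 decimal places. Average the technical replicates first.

3.411

Mean Ct: Myc4 scramble siRNA 20.790; Myc4 Vegf1 siRNA 18.060; Hprt scramble siRNA 17.800; Hprt Vegf1 siRNA 16.840
ΔCt(scramble siRNA) = 20.790 − 17.800 = 2.990
ΔCt(Vegf1 siRNA) = 18.060 − 16.840 = 1.220
ΔΔCt = 1.220 − 2.990 = -1.770
Fold change = 2^(−(-1.770)) = 2^1.770 = 3.4105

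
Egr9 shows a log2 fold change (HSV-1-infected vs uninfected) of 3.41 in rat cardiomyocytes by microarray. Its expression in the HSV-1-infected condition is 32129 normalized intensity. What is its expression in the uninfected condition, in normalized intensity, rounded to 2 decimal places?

3022.63

Fold change = 2^(3.41) = 10.6295
uninfected expression = 32129 / 10.6295 = 3022.63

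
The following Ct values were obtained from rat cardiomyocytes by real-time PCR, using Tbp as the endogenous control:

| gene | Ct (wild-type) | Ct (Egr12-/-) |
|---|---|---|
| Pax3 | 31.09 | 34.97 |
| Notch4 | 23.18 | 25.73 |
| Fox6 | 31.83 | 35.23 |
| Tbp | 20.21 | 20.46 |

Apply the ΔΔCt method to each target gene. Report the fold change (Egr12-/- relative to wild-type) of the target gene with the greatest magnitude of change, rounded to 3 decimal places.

Pax3: ΔΔCt = (34.97−20.46) − (31.09−20.21) = 14.51 − 10.88 = 3.63; fold change = 2^-3.63 = 0.081
Notch4: ΔΔCt = (25.73−20.46) − (23.18−20.21) = 5.27 − 2.97 = 2.30; fold change = 2^-2.30 = 0.203
Fox6: ΔΔCt = (35.23−20.46) − (31.83−20.21) = 14.77 − 11.62 = 3.15; fold change = 2^-3.15 = 0.113
Pax3 has the largest |ΔΔCt| = 3.63.

0.081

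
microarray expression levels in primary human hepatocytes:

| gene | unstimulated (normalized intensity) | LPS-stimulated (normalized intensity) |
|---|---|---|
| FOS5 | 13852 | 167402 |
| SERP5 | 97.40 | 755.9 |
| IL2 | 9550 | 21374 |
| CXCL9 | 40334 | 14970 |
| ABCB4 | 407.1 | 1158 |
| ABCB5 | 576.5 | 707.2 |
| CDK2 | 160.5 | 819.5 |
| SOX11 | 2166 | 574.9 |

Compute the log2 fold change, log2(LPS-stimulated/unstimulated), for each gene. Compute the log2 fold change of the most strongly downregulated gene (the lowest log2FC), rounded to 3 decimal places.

-1.914

log2(167402/13852) = 3.595  (FOS5)
log2(755.9/97.40) = 2.956  (SERP5)
log2(21374/9550) = 1.162  (IL2)
log2(14970/40334) = -1.430  (CXCL9)
log2(1158/407.1) = 1.508  (ABCB4)
log2(707.2/576.5) = 0.295  (ABCB5)
log2(819.5/160.5) = 2.352  (CDK2)
log2(574.9/2166) = -1.914  (SOX11)
SOX11 is most strongly downregulated.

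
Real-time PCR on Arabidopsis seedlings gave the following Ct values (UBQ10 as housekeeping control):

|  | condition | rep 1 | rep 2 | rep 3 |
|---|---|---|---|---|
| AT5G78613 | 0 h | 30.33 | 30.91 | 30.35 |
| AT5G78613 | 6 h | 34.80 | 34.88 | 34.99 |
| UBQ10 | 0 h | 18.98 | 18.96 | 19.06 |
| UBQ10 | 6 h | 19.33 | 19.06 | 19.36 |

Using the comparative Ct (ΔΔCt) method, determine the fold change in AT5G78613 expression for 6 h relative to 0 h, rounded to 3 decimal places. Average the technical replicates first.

Mean Ct: AT5G78613 0 h 30.530; AT5G78613 6 h 34.890; UBQ10 0 h 19.000; UBQ10 6 h 19.250
ΔCt(0 h) = 30.530 − 19.000 = 11.530
ΔCt(6 h) = 34.890 − 19.250 = 15.640
ΔΔCt = 15.640 − 11.530 = 4.110
Fold change = 2^(−4.110) = 0.0579

0.058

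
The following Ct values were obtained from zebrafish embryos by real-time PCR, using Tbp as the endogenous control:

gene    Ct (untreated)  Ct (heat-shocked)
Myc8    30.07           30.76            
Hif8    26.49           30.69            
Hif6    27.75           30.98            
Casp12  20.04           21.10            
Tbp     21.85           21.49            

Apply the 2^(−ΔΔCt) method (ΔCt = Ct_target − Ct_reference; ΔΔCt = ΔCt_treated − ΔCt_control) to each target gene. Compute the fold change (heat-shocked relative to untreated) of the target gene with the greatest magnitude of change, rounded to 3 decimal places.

0.042

Myc8: ΔΔCt = (30.76−21.49) − (30.07−21.85) = 9.27 − 8.22 = 1.05; fold change = 2^-1.05 = 0.483
Hif8: ΔΔCt = (30.69−21.49) − (26.49−21.85) = 9.20 − 4.64 = 4.56; fold change = 2^-4.56 = 0.042
Hif6: ΔΔCt = (30.98−21.49) − (27.75−21.85) = 9.49 − 5.90 = 3.59; fold change = 2^-3.59 = 0.083
Casp12: ΔΔCt = (21.10−21.49) − (20.04−21.85) = -0.39 − (-1.81) = 1.42; fold change = 2^-1.42 = 0.374
Hif8 has the largest |ΔΔCt| = 4.56.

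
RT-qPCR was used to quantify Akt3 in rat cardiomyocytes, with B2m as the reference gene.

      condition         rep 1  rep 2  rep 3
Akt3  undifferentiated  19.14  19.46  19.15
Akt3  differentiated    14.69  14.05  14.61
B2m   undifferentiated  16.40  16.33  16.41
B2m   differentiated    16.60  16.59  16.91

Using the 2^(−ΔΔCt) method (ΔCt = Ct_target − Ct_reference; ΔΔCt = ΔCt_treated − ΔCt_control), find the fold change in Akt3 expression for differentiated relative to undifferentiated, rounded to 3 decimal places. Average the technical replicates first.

34.776

Mean Ct: Akt3 undifferentiated 19.250; Akt3 differentiated 14.450; B2m undifferentiated 16.380; B2m differentiated 16.700
ΔCt(undifferentiated) = 19.250 − 16.380 = 2.870
ΔCt(differentiated) = 14.450 − 16.700 = -2.250
ΔΔCt = -2.250 − 2.870 = -5.120
Fold change = 2^(−(-5.120)) = 2^5.120 = 34.7755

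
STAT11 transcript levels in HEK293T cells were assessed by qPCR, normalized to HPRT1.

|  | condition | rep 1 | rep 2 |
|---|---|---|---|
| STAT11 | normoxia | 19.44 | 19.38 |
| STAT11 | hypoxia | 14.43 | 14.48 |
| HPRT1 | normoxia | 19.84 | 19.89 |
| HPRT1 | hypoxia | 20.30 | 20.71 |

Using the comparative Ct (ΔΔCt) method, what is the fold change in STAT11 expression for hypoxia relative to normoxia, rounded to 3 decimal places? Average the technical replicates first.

48.335

Mean Ct: STAT11 normoxia 19.410; STAT11 hypoxia 14.455; HPRT1 normoxia 19.865; HPRT1 hypoxia 20.505
ΔCt(normoxia) = 19.410 − 19.865 = -0.455
ΔCt(hypoxia) = 14.455 − 20.505 = -6.050
ΔΔCt = -6.050 − (-0.455) = -5.595
Fold change = 2^(−(-5.595)) = 2^5.595 = 48.3351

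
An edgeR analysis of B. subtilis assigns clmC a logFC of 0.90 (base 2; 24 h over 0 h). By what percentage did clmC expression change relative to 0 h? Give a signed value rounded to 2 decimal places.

Fold change = 2^(0.90) = 1.8661
Percent change = (FC − 1) × 100% = (1.8661 − 1) × 100 = 86.61%

86.61%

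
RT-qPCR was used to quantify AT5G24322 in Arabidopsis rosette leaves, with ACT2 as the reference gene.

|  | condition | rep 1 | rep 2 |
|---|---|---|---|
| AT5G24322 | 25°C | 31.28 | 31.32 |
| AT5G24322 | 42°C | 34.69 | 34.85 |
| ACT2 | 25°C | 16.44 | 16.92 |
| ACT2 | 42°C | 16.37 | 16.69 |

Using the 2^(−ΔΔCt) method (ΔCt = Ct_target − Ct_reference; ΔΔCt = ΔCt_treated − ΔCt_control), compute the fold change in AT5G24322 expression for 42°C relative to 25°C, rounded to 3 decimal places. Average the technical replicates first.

0.081

Mean Ct: AT5G24322 25°C 31.300; AT5G24322 42°C 34.770; ACT2 25°C 16.680; ACT2 42°C 16.530
ΔCt(25°C) = 31.300 − 16.680 = 14.620
ΔCt(42°C) = 34.770 − 16.530 = 18.240
ΔΔCt = 18.240 − 14.620 = 3.620
Fold change = 2^(−3.620) = 0.0813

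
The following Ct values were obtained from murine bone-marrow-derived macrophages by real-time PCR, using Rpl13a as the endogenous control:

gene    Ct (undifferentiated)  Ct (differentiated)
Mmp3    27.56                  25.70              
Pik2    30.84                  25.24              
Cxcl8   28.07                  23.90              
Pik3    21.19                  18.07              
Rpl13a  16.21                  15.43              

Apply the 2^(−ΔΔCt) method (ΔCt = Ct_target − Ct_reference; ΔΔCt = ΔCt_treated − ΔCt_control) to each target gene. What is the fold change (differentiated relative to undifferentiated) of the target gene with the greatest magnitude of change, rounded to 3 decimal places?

Mmp3: ΔΔCt = (25.70−15.43) − (27.56−16.21) = 10.27 − 11.35 = -1.08; fold change = 2^1.08 = 2.114
Pik2: ΔΔCt = (25.24−15.43) − (30.84−16.21) = 9.81 − 14.63 = -4.82; fold change = 2^4.82 = 28.246
Cxcl8: ΔΔCt = (23.90−15.43) − (28.07−16.21) = 8.47 − 11.86 = -3.39; fold change = 2^3.39 = 10.483
Pik3: ΔΔCt = (18.07−15.43) − (21.19−16.21) = 2.64 − 4.98 = -2.34; fold change = 2^2.34 = 5.063
Pik2 has the largest |ΔΔCt| = 4.82.

28.246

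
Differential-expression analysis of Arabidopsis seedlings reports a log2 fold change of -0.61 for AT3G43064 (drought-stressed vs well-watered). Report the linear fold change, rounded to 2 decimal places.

0.66

Fold change = 2^(-0.61) = 0.655
That is, AT3G43064 drops to 65.5% of the well-watered level.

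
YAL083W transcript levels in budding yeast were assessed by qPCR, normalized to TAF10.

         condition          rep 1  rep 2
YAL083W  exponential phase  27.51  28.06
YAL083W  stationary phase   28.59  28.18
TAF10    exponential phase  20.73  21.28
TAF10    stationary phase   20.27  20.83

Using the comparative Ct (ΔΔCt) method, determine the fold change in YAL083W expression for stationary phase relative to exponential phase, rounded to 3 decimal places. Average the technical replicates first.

0.481

Mean Ct: YAL083W exponential phase 27.785; YAL083W stationary phase 28.385; TAF10 exponential phase 21.005; TAF10 stationary phase 20.550
ΔCt(exponential phase) = 27.785 − 21.005 = 6.780
ΔCt(stationary phase) = 28.385 − 20.550 = 7.835
ΔΔCt = 7.835 − 6.780 = 1.055
Fold change = 2^(−1.055) = 0.4813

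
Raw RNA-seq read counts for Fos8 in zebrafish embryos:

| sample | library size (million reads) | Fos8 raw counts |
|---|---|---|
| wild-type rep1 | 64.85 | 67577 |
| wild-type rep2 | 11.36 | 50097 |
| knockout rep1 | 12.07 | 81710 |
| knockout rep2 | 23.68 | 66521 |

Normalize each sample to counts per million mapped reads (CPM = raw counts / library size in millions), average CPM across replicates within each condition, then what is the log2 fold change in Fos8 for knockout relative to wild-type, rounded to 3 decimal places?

0.813

CPM(wild-type rep1) = 67577 / 64.85 = 1042.0509
CPM(wild-type rep2) = 50097 / 11.36 = 4409.9472
CPM(knockout rep1) = 81710 / 12.07 = 6769.6769
CPM(knockout rep2) = 66521 / 23.68 = 2809.1639
mean CPM(wild-type) = 2725.9990; mean CPM(knockout) = 4789.4204
Fold change = 4789.4204 / 2725.9990 = 1.75694
log2(1.75694) = 0.8131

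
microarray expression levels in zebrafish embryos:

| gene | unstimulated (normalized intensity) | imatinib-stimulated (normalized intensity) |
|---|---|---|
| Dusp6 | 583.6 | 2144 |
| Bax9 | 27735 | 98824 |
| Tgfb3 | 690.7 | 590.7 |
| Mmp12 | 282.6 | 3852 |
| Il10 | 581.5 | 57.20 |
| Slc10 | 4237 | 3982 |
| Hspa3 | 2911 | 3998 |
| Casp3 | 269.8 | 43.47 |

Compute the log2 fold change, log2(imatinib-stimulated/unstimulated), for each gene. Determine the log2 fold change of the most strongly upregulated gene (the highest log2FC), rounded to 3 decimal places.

3.769

log2(2144/583.6) = 1.877  (Dusp6)
log2(98824/27735) = 1.833  (Bax9)
log2(590.7/690.7) = -0.226  (Tgfb3)
log2(3852/282.6) = 3.769  (Mmp12)
log2(57.20/581.5) = -3.346  (Il10)
log2(3982/4237) = -0.090  (Slc10)
log2(3998/2911) = 0.458  (Hspa3)
log2(43.47/269.8) = -2.634  (Casp3)
Mmp12 is most strongly upregulated.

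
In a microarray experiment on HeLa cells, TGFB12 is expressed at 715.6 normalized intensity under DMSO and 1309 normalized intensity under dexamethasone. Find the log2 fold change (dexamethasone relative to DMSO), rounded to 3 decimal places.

Fold change = 1309 / 715.6 = 1.8292
log2(1.8292) = 0.8712

0.871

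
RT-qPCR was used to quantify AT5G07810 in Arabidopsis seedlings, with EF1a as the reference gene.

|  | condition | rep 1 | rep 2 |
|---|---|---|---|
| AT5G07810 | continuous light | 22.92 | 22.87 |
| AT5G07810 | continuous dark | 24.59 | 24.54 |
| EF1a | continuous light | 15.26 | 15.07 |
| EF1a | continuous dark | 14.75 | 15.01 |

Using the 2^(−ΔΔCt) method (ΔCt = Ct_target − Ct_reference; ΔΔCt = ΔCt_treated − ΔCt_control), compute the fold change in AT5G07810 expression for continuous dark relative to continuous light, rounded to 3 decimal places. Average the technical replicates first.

Mean Ct: AT5G07810 continuous light 22.895; AT5G07810 continuous dark 24.565; EF1a continuous light 15.165; EF1a continuous dark 14.880
ΔCt(continuous light) = 22.895 − 15.165 = 7.730
ΔCt(continuous dark) = 24.565 − 14.880 = 9.685
ΔΔCt = 9.685 − 7.730 = 1.955
Fold change = 2^(−1.955) = 0.2579

0.258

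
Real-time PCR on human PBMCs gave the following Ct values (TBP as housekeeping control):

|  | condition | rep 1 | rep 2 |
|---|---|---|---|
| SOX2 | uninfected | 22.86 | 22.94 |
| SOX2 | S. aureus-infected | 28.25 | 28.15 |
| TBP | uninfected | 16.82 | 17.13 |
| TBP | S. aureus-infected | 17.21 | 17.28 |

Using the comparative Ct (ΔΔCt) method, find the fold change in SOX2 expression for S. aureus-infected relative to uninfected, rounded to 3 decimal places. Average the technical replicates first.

Mean Ct: SOX2 uninfected 22.900; SOX2 S. aureus-infected 28.200; TBP uninfected 16.975; TBP S. aureus-infected 17.245
ΔCt(uninfected) = 22.900 − 16.975 = 5.925
ΔCt(S. aureus-infected) = 28.200 − 17.245 = 10.955
ΔΔCt = 10.955 − 5.925 = 5.030
Fold change = 2^(−5.030) = 0.0306

0.031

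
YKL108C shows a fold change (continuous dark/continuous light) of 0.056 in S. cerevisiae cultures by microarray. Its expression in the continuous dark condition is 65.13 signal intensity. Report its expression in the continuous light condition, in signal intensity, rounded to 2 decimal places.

continuous light expression = 65.13 / 0.056 = 1163.04

1163.04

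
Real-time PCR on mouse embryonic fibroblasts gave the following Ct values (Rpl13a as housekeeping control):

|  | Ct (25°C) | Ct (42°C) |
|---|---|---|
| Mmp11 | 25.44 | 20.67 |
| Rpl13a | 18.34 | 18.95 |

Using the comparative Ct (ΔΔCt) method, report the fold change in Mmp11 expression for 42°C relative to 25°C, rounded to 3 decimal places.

41.643

ΔCt(25°C) = 25.440 − 18.340 = 7.100
ΔCt(42°C) = 20.670 − 18.950 = 1.720
ΔΔCt = 1.720 − 7.100 = -5.380
Fold change = 2^(−(-5.380)) = 2^5.380 = 41.6429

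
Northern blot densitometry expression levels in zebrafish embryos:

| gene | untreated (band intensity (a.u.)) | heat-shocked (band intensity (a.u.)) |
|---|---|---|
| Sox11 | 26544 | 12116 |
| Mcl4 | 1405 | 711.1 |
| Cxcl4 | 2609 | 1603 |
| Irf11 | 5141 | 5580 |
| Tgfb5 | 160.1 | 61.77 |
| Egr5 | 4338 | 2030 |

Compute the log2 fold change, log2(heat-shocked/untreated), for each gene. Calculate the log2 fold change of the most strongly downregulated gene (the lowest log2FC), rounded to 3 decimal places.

-1.374

log2(12116/26544) = -1.131  (Sox11)
log2(711.1/1405) = -0.982  (Mcl4)
log2(1603/2609) = -0.703  (Cxcl4)
log2(5580/5141) = 0.118  (Irf11)
log2(61.77/160.1) = -1.374  (Tgfb5)
log2(2030/4338) = -1.096  (Egr5)
Tgfb5 is most strongly downregulated.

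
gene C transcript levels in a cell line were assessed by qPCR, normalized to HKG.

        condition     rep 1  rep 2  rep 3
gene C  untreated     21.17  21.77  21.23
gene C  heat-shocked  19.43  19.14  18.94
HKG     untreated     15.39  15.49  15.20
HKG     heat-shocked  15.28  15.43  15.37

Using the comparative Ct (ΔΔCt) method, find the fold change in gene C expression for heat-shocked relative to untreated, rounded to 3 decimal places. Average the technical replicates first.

4.659

Mean Ct: gene C untreated 21.390; gene C heat-shocked 19.170; HKG untreated 15.360; HKG heat-shocked 15.360
ΔCt(untreated) = 21.390 − 15.360 = 6.030
ΔCt(heat-shocked) = 19.170 − 15.360 = 3.810
ΔΔCt = 3.810 − 6.030 = -2.220
Fold change = 2^(−(-2.220)) = 2^2.220 = 4.6589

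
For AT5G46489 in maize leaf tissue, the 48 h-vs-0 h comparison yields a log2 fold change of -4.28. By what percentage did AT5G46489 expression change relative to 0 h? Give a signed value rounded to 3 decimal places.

-94.853%

Fold change = 2^(-4.28) = 0.0515
Percent change = (FC − 1) × 100% = (0.0515 − 1) × 100 = -94.853%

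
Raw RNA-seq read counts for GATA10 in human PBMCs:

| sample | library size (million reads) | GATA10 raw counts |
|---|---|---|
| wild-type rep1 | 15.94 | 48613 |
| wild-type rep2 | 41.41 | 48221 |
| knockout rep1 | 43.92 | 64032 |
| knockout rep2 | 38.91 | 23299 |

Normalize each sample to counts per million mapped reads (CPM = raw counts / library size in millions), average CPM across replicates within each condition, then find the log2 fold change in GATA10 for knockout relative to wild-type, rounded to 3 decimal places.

CPM(wild-type rep1) = 48613 / 15.94 = 3049.7491
CPM(wild-type rep2) = 48221 / 41.41 = 1164.4772
CPM(knockout rep1) = 64032 / 43.92 = 1457.9235
CPM(knockout rep2) = 23299 / 38.91 = 598.7921
mean CPM(wild-type) = 2107.1131; mean CPM(knockout) = 1028.3578
Fold change = 1028.3578 / 2107.1131 = 0.48804
log2(0.48804) = -1.0349

-1.035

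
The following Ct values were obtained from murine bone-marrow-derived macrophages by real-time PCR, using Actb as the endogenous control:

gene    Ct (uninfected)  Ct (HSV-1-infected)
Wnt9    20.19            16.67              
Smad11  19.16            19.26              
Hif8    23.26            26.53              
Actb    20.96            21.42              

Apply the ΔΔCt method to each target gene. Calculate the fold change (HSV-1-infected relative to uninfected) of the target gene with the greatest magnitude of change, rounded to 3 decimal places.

15.780

Wnt9: ΔΔCt = (16.67−21.42) − (20.19−20.96) = -4.75 − (-0.77) = -3.98; fold change = 2^3.98 = 15.780
Smad11: ΔΔCt = (19.26−21.42) − (19.16−20.96) = -2.16 − (-1.80) = -0.36; fold change = 2^0.36 = 1.283
Hif8: ΔΔCt = (26.53−21.42) − (23.26−20.96) = 5.11 − 2.30 = 2.81; fold change = 2^-2.81 = 0.143
Wnt9 has the largest |ΔΔCt| = 3.98.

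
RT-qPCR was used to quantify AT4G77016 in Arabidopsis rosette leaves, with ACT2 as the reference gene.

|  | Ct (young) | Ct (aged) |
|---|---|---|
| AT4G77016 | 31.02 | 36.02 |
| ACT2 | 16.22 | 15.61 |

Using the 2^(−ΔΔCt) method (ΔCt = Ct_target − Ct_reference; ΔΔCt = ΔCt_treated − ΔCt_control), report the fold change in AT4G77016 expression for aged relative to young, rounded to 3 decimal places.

ΔCt(young) = 31.020 − 16.220 = 14.800
ΔCt(aged) = 36.020 − 15.610 = 20.410
ΔΔCt = 20.410 − 14.800 = 5.610
Fold change = 2^(−5.610) = 0.0205

0.020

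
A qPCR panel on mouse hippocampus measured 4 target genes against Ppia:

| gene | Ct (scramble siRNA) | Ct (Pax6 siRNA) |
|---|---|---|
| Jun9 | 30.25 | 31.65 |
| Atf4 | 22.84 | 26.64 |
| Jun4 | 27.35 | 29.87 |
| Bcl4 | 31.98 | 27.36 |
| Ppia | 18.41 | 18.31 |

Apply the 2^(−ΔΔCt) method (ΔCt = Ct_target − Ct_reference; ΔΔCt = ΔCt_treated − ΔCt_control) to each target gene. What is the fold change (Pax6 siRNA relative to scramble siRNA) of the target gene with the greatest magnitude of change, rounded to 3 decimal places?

Jun9: ΔΔCt = (31.65−18.31) − (30.25−18.41) = 13.34 − 11.84 = 1.50; fold change = 2^-1.50 = 0.354
Atf4: ΔΔCt = (26.64−18.31) − (22.84−18.41) = 8.33 − 4.43 = 3.90; fold change = 2^-3.90 = 0.067
Jun4: ΔΔCt = (29.87−18.31) − (27.35−18.41) = 11.56 − 8.94 = 2.62; fold change = 2^-2.62 = 0.163
Bcl4: ΔΔCt = (27.36−18.31) − (31.98−18.41) = 9.05 − 13.57 = -4.52; fold change = 2^4.52 = 22.943
Bcl4 has the largest |ΔΔCt| = 4.52.

22.943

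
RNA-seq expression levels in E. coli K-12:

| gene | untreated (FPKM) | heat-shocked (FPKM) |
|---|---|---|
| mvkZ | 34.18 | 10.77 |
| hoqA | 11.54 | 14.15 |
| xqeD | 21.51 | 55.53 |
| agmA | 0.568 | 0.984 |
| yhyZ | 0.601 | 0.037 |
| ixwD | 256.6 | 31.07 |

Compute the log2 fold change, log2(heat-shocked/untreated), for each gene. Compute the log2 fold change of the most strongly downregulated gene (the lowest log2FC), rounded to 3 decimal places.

-4.022

log2(10.77/34.18) = -1.666  (mvkZ)
log2(14.15/11.54) = 0.294  (hoqA)
log2(55.53/21.51) = 1.368  (xqeD)
log2(0.984/0.568) = 0.793  (agmA)
log2(0.037/0.601) = -4.022  (yhyZ)
log2(31.07/256.6) = -3.046  (ixwD)
yhyZ is most strongly downregulated.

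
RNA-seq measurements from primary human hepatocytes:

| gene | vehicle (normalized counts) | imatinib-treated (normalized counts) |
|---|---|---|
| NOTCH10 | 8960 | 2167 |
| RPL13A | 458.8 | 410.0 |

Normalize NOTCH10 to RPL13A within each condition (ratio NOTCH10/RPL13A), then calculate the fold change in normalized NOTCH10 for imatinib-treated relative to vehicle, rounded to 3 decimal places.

0.271

NOTCH10/RPL13A (vehicle) = 8960 / 458.8 = 19.529
NOTCH10/RPL13A (imatinib-treated) = 2167 / 410.0 = 5.2854
Fold change = 5.2854 / 19.529 = 0.2706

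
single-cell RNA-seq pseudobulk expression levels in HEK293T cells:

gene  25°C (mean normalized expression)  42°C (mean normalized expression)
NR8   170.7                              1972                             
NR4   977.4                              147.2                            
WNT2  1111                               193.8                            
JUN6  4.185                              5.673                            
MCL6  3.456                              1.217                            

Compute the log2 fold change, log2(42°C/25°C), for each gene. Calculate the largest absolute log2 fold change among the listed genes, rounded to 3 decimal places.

3.530

log2(1972/170.7) = 3.530  (NR8)
log2(147.2/977.4) = -2.731  (NR4)
log2(193.8/1111) = -2.519  (WNT2)
log2(5.673/4.185) = 0.439  (JUN6)
log2(1.217/3.456) = -1.506  (MCL6)
The largest magnitude belongs to NR8.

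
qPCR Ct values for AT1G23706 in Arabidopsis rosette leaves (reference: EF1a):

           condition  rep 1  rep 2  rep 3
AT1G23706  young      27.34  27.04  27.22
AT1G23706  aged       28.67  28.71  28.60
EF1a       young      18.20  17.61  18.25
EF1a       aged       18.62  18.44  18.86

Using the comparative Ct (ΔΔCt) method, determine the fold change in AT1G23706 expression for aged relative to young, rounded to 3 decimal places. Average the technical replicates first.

0.559

Mean Ct: AT1G23706 young 27.200; AT1G23706 aged 28.660; EF1a young 18.020; EF1a aged 18.640
ΔCt(young) = 27.200 − 18.020 = 9.180
ΔCt(aged) = 28.660 − 18.640 = 10.020
ΔΔCt = 10.020 − 9.180 = 0.840
Fold change = 2^(−0.840) = 0.5586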